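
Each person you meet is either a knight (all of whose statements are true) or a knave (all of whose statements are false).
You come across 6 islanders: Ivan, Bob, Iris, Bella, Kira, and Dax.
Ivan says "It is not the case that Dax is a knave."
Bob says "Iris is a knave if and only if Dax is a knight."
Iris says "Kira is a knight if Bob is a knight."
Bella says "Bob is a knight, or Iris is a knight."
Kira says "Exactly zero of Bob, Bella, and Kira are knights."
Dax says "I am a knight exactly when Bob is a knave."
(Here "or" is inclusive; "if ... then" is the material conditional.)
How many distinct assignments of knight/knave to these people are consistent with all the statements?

Consistent assignments:
  Ivan=knight, Bob=knave, Iris=knight, Bella=knight, Kira=knave, Dax=knight

1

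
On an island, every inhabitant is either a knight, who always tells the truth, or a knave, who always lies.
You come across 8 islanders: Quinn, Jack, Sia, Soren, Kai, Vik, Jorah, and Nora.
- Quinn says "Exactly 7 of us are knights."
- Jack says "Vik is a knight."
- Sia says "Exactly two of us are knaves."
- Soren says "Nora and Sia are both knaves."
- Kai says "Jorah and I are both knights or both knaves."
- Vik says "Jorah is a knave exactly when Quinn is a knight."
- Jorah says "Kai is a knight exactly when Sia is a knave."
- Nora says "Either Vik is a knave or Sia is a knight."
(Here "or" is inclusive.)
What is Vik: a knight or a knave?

Vik is a knight.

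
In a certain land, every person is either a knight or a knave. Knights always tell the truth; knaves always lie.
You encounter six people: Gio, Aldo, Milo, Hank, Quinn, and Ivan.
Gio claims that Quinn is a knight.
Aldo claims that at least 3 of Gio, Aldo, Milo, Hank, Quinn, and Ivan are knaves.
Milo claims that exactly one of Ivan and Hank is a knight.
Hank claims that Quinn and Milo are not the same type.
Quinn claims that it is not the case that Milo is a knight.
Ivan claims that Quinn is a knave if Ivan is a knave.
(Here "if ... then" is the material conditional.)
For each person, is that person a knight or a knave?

Gio is a knight, Aldo is a knave, Milo is a knave, Hank is a knight, Quinn is a knight, and Ivan is a knight.

Gio (knight): "Quinn is a knight" — true. ✓
Aldo (knave): "at least 3 of Gio, Aldo, Milo, Hank, Quinn, and Ivan are knaves" — False. ✓
Milo is a knave, so "exactly one of Ivan and Hank is a knight" must be False — and it is.
Hank is a knight, and the claim "Quinn and Milo are not the same type" is indeed true.
As a knight, Quinn's statement "it is not the case that Milo is a knight" should be true; it is.
Ivan is a knight; "Quinn is a knave if Ivan is a knave" is true, as required.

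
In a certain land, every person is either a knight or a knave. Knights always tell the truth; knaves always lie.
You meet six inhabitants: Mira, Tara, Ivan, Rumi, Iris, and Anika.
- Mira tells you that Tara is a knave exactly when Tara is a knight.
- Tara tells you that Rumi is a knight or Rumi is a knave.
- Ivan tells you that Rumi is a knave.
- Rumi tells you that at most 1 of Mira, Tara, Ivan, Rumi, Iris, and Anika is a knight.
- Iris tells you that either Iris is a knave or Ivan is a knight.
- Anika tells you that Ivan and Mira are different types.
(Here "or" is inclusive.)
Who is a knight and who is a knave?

Knights: Tara, Ivan, Iris, and Anika. Knaves: Mira and Rumi.

Mira (knave): "Tara is a knave exactly when Tara is a knight" — False. ✓
Tara is a knight; "Rumi is a knight or Rumi is a knave" is True, as required.
Ivan is a knight, so "Rumi is a knave" must be True — and it is.
Rumi is a knave, so "at most 1 of Mira, Tara, Ivan, Rumi, Iris, and Anika is a knight" must be False — and it is.
Iris is a knight, and the claim "either Iris is a knave or Ivan is a knight" is indeed True.
Anika is a knight, so "Ivan and Mira are different types" must be True — and it is.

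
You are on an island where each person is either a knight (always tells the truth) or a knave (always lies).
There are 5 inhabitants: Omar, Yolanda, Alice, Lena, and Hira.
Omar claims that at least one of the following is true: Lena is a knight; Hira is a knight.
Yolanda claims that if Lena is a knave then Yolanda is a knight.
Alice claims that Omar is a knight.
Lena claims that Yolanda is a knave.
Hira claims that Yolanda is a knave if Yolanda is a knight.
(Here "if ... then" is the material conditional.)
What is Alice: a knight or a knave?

Alice is a knave.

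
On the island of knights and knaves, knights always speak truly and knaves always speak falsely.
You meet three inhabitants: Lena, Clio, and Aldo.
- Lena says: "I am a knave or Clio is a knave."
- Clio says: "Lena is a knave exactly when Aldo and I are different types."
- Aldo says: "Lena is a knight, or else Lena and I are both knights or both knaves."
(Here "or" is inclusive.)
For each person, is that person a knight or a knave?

Lena is a knight, Clio is a knave, and Aldo is a knight.

Suppose Lena is a knave. Then Lena's statement "I am a knave or Clio is a knave" would have to be false. Checking the 4 ways to assign the others, none is consistent with every speaker.
(For instance, with Clio=knave, Aldo=knight, Lena's claim "I am a knave or Clio is a knave" comes out true where it would need to be false.)
So Lena must be a knight, making "I am a knave or Clio is a knave" true. Taking Lena=knight, Clio=knave, Aldo=knight, each remaining statement checks out:
  Clio (knave): "Lena is a knave exactly when Aldo and I are different types" — false. ✓
  Aldo (knight): "Lena is a knight, or else Lena and I are both knights or both knaves" — true. ✓
This is the unique consistent assignment.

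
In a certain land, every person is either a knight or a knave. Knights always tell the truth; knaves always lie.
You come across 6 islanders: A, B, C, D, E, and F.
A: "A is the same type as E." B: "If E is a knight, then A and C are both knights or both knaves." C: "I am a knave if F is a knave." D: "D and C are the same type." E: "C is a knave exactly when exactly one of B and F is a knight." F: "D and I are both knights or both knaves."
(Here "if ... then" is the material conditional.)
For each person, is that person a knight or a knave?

A is a knight, B is a knight, C is a knight, D is a knight, E is a knight, and F is a knight.

Since A is a knight, "A is the same type as E" needs to be True, which holds.
As a knight, B's statement "if E is a knight, then A and C are both knights or both knaves" should be True; it is.
C is a knight; "I am a knave if F is a knave" is True, as required.
D (knight): "D and C are the same type" — True. ✓
Since E is a knight, "C is a knave exactly when exactly one of B and F is a knight" needs to be True, which holds.
F is a knight; "D and I are both knights or both knaves" is True, as required.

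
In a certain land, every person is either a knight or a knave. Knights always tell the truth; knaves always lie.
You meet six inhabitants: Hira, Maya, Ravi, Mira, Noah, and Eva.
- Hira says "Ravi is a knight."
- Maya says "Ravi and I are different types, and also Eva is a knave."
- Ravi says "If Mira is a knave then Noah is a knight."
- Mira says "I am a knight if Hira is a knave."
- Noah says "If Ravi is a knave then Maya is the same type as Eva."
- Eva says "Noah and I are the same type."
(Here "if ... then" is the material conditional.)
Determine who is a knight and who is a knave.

Hira is a knight, Maya is a knave, Ravi is a knight, Mira is a knight, Noah is a knight, and Eva is a knight.

Hira is a knight; "Ravi is a knight" is True, as required.
Maya is a knave, and the claim "Ravi and I are different types, and also Eva is a knave" is indeed False.
Ravi is a knight, so "if Mira is a knave then Noah is a knight" must be True — and it is.
Mira is a knight; "I am a knight if Hira is a knave" is True, as required.
Noah is a knight; "if Ravi is a knave then Maya is the same type as Eva" is True, as required.
Eva (knight): "Noah and I are the same type" — True. ✓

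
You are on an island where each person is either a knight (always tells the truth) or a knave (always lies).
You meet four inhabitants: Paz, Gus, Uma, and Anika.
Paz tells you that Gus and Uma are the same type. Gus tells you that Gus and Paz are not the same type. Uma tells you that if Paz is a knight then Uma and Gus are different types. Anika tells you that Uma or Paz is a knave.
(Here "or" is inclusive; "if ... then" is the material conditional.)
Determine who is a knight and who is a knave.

Knights: Uma and Anika. Knaves: Paz and Gus.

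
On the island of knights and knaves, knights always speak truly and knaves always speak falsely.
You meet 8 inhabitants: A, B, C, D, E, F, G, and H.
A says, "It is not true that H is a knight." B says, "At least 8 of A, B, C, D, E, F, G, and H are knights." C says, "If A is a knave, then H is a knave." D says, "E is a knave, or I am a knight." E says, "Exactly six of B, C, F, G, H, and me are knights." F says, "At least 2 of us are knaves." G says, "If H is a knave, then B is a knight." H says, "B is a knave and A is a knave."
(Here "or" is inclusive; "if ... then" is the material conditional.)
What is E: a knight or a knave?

E is a knave.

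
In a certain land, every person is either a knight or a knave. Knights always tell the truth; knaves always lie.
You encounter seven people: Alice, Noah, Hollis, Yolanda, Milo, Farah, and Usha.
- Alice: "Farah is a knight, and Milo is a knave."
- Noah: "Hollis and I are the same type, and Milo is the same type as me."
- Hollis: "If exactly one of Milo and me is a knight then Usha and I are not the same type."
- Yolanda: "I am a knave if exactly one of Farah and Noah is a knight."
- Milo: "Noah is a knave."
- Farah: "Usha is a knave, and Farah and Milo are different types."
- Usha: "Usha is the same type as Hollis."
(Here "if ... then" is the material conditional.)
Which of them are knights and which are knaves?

Alice is a knave, so "Farah is a knight, and Milo is a knave" must be False — and it is.
Noah (knave): "Hollis and I are the same type, and Milo is the same type as me" — False. ✓
Hollis (knight): "if exactly one of Milo and me is a knight then Usha and I are not the same type" — true. ✓
Yolanda (knight): "I am a knave if exactly one of Farah and Noah is a knight" — true. ✓
Milo is a knight; "Noah is a knave" is true, as required.
Farah is a knave; "Usha is a knave, and Farah and Milo are different types" is False, as required.
Since Usha is a knight, "Usha is the same type as Hollis" needs to be true, which holds.

Alice is a knave, Noah is a knave, Hollis is a knight, Yolanda is a knight, Milo is a knight, Farah is a knave, and Usha is a knight.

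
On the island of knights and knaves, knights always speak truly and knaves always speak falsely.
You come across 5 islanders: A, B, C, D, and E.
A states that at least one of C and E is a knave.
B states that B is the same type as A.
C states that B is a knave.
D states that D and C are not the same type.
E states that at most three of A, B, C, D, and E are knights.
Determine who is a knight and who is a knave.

Suppose A is a knave. Then A's statement "at least one of C and E is a knave" would have to be false. Checking the 16 ways to assign the others, none is consistent with every speaker.
(For instance, with B=knight, C=knave, D=knave, E=knight, A's claim "at least one of C and E is a knave" comes out true where it would need to be false.)
So A must be a knight, making "at least one of C and E is a knave" true. Taking A=knight, B=knight, C=knave, D=knave, E=knight, each remaining statement checks out:
  B (knight): "B is the same type as A" — true. ✓
  C (knave): "B is a knave" — false. ✓
  D (knave): "D and C are not the same type" — false. ✓
  E (knight): "at most three of A, B, C, D, and E are knights" — true. ✓
This is the unique consistent assignment.

A is a knight, B is a knight, C is a knave, D is a knave, and E is a knight.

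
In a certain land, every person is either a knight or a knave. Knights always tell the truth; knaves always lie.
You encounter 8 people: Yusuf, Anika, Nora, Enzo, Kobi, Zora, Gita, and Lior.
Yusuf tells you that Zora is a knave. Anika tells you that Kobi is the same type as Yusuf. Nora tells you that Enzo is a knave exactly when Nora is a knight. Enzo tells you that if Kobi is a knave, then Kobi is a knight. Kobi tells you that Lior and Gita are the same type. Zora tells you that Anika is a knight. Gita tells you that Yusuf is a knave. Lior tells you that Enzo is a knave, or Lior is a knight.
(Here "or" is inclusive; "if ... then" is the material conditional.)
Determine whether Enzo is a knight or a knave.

Enzo is a knave.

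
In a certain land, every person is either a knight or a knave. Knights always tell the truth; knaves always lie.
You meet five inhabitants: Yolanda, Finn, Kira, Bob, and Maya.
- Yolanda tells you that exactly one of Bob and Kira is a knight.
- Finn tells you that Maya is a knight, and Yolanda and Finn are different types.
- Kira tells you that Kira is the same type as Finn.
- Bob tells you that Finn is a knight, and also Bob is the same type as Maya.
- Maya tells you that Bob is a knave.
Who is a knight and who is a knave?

Yolanda is a knave; "exactly one of Bob and Kira is a knight" is false, as required.
Finn is a knight, and the claim "Maya is a knight, and Yolanda and Finn are different types" is indeed True.
Kira is a knave; "Kira is the same type as Finn" is false, as required.
Bob is a knave; "Finn is a knight, and also Bob is the same type as Maya" is false, as required.
Maya is a knight; "Bob is a knave" is True, as required.

Yolanda is a knave, Finn is a knight, Kira is a knave, Bob is a knave, and Maya is a knight.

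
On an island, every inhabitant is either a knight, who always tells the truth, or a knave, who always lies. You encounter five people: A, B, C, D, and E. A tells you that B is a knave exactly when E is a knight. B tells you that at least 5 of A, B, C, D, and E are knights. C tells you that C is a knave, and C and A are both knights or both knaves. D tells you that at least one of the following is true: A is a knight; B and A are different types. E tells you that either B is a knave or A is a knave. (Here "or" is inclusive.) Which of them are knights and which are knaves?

Suppose A is a knave. Then A's statement "B is a knave exactly when E is a knight" would have to be false. Checking the 16 ways to assign the others, none is consistent with every speaker.
(For instance, with B=knave, C=knave, D=knight, E=knight, A's claim "B is a knave exactly when E is a knight" comes out true where it would need to be false.)
So A must be a knight, making "B is a knave exactly when E is a knight" true. Taking A=knight, B=knave, C=knave, D=knight, E=knight, each remaining statement checks out:
  B (knave): "at least 5 of A, B, C, D, and E are knights" — false. ✓
  C (knave): "C is a knave, and C and A are both knights or both knaves" — false. ✓
  D (knight): "at least one of the following is true: A is a knight; B and A are different types" — true. ✓
  E (knight): "either B is a knave or A is a knave" — true. ✓
This is the unique consistent assignment.

A is a knight, B is a knave, C is a knave, D is a knight, and E is a knight.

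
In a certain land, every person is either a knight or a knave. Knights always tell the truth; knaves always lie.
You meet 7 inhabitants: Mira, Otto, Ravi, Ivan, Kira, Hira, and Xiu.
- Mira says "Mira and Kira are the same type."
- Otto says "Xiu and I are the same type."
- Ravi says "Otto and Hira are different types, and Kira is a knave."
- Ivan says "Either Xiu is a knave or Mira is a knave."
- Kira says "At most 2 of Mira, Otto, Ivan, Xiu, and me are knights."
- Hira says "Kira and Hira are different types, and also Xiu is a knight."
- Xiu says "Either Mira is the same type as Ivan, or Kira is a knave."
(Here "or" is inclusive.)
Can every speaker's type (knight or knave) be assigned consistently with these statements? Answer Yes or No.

Checking all 128 assignments, each has at least one speaker whose statement's truth value contradicts their type.

No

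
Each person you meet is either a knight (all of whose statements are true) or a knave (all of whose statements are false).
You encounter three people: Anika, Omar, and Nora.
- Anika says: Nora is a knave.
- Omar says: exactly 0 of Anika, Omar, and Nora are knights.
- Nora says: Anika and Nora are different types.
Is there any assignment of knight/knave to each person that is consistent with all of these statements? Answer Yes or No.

Yes

One consistent assignment: Anika=knave, Omar=knave, Nora=knight.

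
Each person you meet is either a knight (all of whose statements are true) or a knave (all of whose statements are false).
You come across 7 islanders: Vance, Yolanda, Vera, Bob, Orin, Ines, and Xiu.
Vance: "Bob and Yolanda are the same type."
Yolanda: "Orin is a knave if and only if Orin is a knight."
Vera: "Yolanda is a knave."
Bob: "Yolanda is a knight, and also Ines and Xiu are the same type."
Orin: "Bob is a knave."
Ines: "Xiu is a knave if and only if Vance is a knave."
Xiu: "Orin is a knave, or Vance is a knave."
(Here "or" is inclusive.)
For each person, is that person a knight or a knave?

As a knight, Vance's statement "Bob and Yolanda are the same type" should be true; it is.
Yolanda is a knave; "Orin is a knave if and only if Orin is a knight" is False, as required.
Vera is a knight, and the claim "Yolanda is a knave" is indeed true.
Bob is a knave, and the claim "Yolanda is a knight, and also Ines and Xiu are the same type" is indeed False.
Orin is a knight, so "Bob is a knave" must be true — and it is.
Ines is a knave; "Xiu is a knave if and only if Vance is a knave" is False, as required.
As a knave, Xiu's statement "Orin is a knave, or Vance is a knave" should be False; it is.

Knights: Vance, Vera, and Orin. Knaves: Yolanda, Bob, Ines, and Xiu.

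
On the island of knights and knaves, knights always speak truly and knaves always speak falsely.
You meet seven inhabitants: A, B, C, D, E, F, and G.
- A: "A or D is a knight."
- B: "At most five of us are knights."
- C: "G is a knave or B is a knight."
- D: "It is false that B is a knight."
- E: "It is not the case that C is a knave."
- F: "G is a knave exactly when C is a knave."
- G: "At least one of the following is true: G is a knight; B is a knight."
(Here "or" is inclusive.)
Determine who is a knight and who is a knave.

As a knave, A's statement "A or D is a knight" should be false; it is.
Since B is a knight, "at most five of us are knights" needs to be True, which holds.
C (knight): "G is a knave or B is a knight" — True. ✓
D (knave): "it is false that B is a knight" — false. ✓
E is a knight, and the claim "it is not the case that C is a knave" is indeed True.
F is a knight; "G is a knave exactly when C is a knave" is True, as required.
As a knight, G's statement "at least one of the following is true: G is a knight; B is a knight" should be True; it is.

Knights: B, C, E, F, and G. Knaves: A and D.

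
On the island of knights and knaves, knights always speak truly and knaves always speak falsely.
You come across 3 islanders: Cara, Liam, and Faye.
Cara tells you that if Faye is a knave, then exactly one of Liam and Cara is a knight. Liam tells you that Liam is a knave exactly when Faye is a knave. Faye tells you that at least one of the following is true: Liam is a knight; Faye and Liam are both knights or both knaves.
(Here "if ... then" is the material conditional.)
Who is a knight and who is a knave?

Knights: Cara, Liam, and Faye. Knaves: none.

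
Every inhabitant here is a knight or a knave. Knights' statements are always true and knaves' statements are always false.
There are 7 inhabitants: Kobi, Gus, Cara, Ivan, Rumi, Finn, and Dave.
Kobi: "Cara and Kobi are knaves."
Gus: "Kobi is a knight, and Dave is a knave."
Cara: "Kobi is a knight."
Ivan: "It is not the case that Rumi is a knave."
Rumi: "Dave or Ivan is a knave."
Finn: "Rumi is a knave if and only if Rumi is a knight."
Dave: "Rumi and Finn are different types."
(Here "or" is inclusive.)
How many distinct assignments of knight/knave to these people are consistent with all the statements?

0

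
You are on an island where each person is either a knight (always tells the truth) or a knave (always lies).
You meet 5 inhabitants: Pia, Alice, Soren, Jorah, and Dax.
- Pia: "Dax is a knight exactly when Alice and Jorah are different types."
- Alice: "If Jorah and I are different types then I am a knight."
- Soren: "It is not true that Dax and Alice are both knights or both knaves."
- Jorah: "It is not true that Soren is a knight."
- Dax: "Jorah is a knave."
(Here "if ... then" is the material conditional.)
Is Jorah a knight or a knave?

Jorah is a knight.

Consistent assignments: {Pia=knave, Alice=knave, Soren=knave, Jorah=knight, Dax=knave}
In every consistent assignment, Jorah is a knight.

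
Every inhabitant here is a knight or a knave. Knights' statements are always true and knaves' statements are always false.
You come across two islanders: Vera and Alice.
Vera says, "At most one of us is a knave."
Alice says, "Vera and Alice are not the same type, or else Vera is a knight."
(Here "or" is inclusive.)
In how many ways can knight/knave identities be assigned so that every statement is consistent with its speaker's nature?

2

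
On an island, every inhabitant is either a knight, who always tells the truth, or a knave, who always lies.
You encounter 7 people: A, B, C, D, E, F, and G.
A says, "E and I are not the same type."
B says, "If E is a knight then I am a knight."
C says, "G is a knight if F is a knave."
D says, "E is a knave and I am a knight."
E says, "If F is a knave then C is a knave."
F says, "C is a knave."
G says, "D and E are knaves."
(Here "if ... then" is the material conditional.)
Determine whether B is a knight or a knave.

Consistent assignments: {A=knight, B=knight, C=knight, D=knave, E=knave, F=knave, G=knight}; {A=knave, B=knight, C=knight, D=knave, E=knave, F=knave, G=knight}
In every consistent assignment, B is a knight.

B is a knight.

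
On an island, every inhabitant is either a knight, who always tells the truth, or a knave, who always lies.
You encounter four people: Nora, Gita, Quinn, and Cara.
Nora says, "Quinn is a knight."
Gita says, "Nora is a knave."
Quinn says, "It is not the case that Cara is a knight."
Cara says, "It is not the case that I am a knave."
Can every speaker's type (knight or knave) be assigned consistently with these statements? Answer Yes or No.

Yes

One consistent assignment: Nora=knight, Gita=knave, Quinn=knight, Cara=knave.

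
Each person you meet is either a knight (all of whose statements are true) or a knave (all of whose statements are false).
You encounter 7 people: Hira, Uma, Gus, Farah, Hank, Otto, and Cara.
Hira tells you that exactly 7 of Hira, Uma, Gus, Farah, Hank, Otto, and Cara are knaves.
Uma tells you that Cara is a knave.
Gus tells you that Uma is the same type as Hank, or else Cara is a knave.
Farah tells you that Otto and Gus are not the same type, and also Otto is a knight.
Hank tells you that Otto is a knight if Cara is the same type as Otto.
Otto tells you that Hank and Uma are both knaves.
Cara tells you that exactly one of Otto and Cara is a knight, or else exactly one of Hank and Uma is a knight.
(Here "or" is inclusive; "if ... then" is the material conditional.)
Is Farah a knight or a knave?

Farah is a knave.

Consistent assignments: {Hira=knave, Uma=knave, Gus=knave, Farah=knave, Hank=knight, Otto=knave, Cara=knight}
In every consistent assignment, Farah is a knave.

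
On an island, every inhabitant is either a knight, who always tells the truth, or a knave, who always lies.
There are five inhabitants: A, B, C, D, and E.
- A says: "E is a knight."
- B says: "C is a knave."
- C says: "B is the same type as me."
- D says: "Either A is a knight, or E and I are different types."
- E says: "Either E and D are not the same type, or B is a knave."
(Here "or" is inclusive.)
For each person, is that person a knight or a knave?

A is a knave, B is a knight, C is a knave, D is a knave, and E is a knave.

Suppose A is a knight. Then A's statement "E is a knight" would have to be true. Checking the 16 ways to assign the others, none is consistent with every speaker.
(For instance, with B=knight, C=knave, D=knave, E=knave, A's claim "E is a knight" comes out false where it would need to be true.)
So A must be a knave, making "E is a knight" false. Taking A=knave, B=knight, C=knave, D=knave, E=knave, each remaining statement checks out:
  B (knight): "C is a knave" — true. ✓
  C (knave): "B is the same type as me" — false. ✓
  D (knave): "either A is a knight, or E and I are different types" — false. ✓
  E (knave): "either E and D are not the same type, or B is a knave" — false. ✓
This is the unique consistent assignment.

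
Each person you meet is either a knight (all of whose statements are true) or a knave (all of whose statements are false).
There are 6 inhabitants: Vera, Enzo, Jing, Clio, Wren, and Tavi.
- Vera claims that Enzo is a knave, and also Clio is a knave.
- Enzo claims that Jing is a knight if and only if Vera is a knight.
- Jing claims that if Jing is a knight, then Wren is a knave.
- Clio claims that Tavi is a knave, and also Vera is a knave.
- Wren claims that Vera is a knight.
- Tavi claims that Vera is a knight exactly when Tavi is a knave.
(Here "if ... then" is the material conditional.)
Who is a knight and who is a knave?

Vera is a knave, Enzo is a knave, Jing is a knight, Clio is a knight, Wren is a knave, and Tavi is a knave.

Vera is a knave, so "Enzo is a knave, and also Clio is a knave" must be false — and it is.
Enzo is a knave, so "Jing is a knight if and only if Vera is a knight" must be false — and it is.
Jing is a knight; "if Jing is a knight, then Wren is a knave" is true, as required.
Clio (knight): "Tavi is a knave, and also Vera is a knave" — true. ✓
Wren is a knave, and the claim "Vera is a knight" is indeed false.
Tavi (knave): "Vera is a knight exactly when Tavi is a knave" — false. ✓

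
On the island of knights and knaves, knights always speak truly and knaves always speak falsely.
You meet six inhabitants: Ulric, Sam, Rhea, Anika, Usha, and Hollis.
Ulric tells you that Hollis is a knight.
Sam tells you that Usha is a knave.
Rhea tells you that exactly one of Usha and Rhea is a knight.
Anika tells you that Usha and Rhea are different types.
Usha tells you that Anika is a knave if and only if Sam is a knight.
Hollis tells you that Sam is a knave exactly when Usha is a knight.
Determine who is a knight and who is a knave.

Since Ulric is a knight, "Hollis is a knight" needs to be True, which holds.
Sam (knight): "Usha is a knave" — True. ✓
Rhea (knight): "exactly one of Usha and Rhea is a knight" — True. ✓
As a knight, Anika's statement "Usha and Rhea are different types" should be True; it is.
Usha is a knave; "Anika is a knave if and only if Sam is a knight" is false, as required.
Hollis is a knight, and the claim "Sam is a knave exactly when Usha is a knight" is indeed True.

Ulric is a knight, Sam is a knight, Rhea is a knight, Anika is a knight, Usha is a knave, and Hollis is a knight.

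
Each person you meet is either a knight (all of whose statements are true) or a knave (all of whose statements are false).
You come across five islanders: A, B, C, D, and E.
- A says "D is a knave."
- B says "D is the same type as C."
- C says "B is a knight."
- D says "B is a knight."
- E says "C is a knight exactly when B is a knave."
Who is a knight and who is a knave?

Knights: B, C, and D. Knaves: A and E.

Since A is a knave, "D is a knave" needs to be False, which holds.
B is a knight, and the claim "D is the same type as C" is indeed True.
C (knight): "B is a knight" — True. ✓
D is a knight; "B is a knight" is True, as required.
E is a knave, so "C is a knight exactly when B is a knave" must be False — and it is.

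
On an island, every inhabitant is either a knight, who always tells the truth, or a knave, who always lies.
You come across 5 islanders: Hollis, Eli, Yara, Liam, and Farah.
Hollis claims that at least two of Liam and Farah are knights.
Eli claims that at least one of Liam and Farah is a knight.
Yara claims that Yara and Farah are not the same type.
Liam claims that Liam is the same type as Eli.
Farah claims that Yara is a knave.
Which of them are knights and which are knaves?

Knights: Eli, Yara, and Liam. Knaves: Hollis and Farah.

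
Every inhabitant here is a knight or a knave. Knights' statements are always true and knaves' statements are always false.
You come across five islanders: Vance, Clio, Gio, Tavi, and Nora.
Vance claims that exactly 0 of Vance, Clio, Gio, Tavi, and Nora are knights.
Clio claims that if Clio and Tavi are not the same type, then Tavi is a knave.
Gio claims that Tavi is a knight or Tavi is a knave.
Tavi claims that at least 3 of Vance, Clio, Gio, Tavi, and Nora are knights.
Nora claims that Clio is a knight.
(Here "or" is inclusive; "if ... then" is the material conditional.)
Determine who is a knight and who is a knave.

Vance is a knave, Clio is a knight, Gio is a knight, Tavi is a knight, and Nora is a knight.

As a knave, Vance's statement "exactly 0 of Vance, Clio, Gio, Tavi, and Nora are knights" should be false; it is.
Clio (knight): "if Clio and Tavi are not the same type, then Tavi is a knave" — True. ✓
As a knight, Gio's statement "Tavi is a knight or Tavi is a knave" should be True; it is.
As a knight, Tavi's statement "at least 3 of Vance, Clio, Gio, Tavi, and Nora are knights" should be True; it is.
Since Nora is a knight, "Clio is a knight" needs to be True, which holds.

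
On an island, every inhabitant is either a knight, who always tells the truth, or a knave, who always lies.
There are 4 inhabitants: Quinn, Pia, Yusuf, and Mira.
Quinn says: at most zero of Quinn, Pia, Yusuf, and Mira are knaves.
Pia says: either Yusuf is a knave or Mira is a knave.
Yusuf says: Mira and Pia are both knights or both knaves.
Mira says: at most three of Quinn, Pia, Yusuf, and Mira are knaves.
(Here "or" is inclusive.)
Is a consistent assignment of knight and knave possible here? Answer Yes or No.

No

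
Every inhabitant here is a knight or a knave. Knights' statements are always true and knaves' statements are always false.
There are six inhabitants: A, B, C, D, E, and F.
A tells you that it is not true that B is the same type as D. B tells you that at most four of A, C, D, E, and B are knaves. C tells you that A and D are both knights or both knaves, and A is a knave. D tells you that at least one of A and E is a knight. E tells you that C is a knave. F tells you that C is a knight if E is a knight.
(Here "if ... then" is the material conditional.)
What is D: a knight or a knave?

Consistent assignments: {A=knave, B=knight, C=knave, D=knight, E=knight, F=knave}
In every consistent assignment, D is a knight.

D is a knight.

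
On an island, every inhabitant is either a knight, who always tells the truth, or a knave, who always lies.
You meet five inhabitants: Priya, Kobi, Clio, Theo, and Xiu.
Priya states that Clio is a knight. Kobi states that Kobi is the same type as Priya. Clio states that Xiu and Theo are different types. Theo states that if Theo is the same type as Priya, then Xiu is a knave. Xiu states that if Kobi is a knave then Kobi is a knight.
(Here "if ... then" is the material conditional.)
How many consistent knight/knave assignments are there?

1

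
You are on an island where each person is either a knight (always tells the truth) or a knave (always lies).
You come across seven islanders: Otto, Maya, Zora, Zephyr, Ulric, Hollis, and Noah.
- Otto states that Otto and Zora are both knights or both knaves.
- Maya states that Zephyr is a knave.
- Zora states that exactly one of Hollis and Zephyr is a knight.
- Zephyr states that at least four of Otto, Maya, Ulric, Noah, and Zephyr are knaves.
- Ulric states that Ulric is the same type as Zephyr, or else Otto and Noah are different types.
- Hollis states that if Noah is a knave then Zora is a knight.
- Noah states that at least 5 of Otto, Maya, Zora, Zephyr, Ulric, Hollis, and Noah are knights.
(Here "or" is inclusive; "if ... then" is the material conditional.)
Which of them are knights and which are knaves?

Knights: Maya, Zora, Ulric, Hollis, and Noah. Knaves: Otto and Zephyr.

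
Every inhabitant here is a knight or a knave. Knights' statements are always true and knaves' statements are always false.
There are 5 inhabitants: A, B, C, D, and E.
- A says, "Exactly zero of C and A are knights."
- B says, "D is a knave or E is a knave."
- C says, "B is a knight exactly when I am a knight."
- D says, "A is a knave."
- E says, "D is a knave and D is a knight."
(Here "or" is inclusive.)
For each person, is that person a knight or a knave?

A is a knave, B is a knight, C is a knight, D is a knight, and E is a knave.

A (knave): "exactly zero of C and A are knights" — False. ✓
B (knight): "D is a knave or E is a knave" — true. ✓
As a knight, C's statement "B is a knight exactly when I am a knight" should be true; it is.
D is a knight, so "A is a knave" must be true — and it is.
E (knave): "D is a knave and D is a knight" — False. ✓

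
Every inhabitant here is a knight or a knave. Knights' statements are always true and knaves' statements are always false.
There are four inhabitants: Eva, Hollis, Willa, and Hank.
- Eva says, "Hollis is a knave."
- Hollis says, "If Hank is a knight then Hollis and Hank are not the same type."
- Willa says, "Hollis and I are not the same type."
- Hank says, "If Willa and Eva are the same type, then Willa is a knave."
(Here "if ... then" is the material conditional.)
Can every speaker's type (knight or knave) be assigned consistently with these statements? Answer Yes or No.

No

Checking all 16 assignments, each has at least one speaker whose statement's truth value contradicts their type.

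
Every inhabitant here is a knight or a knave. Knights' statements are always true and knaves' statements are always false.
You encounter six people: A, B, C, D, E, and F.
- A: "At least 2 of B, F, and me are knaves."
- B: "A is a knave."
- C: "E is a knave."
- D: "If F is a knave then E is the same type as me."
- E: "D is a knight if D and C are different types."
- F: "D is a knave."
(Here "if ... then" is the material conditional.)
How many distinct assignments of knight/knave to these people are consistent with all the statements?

1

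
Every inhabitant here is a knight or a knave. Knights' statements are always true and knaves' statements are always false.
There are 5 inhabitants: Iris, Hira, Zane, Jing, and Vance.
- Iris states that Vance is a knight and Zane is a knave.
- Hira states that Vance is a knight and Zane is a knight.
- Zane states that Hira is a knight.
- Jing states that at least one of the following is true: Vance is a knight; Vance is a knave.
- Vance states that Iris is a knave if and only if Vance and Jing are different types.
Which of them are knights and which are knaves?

Iris is a knight, Hira is a knave, Zane is a knave, Jing is a knight, and Vance is a knight.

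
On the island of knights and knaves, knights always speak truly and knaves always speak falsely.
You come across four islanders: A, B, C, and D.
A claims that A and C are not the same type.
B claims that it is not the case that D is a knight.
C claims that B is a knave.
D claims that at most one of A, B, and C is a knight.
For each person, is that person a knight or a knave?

A is a knight, B is a knight, C is a knave, and D is a knave.

Suppose A is a knave. Then A's statement "A and C are not the same type" would have to be false. Checking the 8 ways to assign the others, none is consistent with every speaker.
(For instance, with B=knight, C=knave, D=knave, D's claim "at most one of A, B, and C is a knight" comes out true where it would need to be false.)
So A must be a knight, making "A and C are not the same type" true. Taking A=knight, B=knight, C=knave, D=knave, each remaining statement checks out:
  B (knight): "it is not the case that D is a knight" — true. ✓
  C (knave): "B is a knave" — false. ✓
  D (knave): "at most one of A, B, and C is a knight" — false. ✓
This is the unique consistent assignment.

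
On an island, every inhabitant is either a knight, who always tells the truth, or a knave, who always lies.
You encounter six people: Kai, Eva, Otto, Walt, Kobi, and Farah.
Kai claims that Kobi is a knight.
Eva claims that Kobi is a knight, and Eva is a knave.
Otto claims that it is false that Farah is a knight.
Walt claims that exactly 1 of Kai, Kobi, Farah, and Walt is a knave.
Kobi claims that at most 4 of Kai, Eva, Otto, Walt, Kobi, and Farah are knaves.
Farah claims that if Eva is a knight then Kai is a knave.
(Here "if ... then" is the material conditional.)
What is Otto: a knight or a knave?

Consistent assignments: {Kai=knave, Eva=knave, Otto=knave, Walt=knave, Kobi=knave, Farah=knight}
In every consistent assignment, Otto is a knave.

Otto is a knave.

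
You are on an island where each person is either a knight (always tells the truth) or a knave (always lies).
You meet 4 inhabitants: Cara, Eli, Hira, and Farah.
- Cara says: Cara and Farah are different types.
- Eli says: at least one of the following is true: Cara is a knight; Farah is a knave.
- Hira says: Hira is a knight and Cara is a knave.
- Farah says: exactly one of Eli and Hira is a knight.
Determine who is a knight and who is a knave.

Cara (knave): "Cara and Farah are different types" — False. ✓
Eli is a knight, so "at least one of the following is true: Cara is a knight; Farah is a knave" must be True — and it is.
As a knight, Hira's statement "Hira is a knight and Cara is a knave" should be True; it is.
Farah is a knave, and the claim "exactly one of Eli and Hira is a knight" is indeed False.

Cara is a knave, Eli is a knight, Hira is a knight, and Farah is a knave.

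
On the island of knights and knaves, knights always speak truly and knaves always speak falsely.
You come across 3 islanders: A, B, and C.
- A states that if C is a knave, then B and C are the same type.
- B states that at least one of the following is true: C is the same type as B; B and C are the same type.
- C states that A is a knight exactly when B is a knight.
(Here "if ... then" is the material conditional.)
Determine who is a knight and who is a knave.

Knights: A, B, and C. Knaves: none.

Suppose A is a knave. Then A's statement "if C is a knave, then B and C are the same type" would have to be false. Checking the 4 ways to assign the others, none is consistent with every speaker.
(For instance, with B=knight, C=knight, A's claim "if C is a knave, then B and C are the same type" comes out true where it would need to be false.)
So A must be a knight, making "if C is a knave, then B and C are the same type" true. Taking A=knight, B=knight, C=knight, each remaining statement checks out:
  B (knight): "at least one of the following is true: C is the same type as B; B and C are the same type" — true. ✓
  C (knight): "A is a knight exactly when B is a knight" — true. ✓
This is the unique consistent assignment.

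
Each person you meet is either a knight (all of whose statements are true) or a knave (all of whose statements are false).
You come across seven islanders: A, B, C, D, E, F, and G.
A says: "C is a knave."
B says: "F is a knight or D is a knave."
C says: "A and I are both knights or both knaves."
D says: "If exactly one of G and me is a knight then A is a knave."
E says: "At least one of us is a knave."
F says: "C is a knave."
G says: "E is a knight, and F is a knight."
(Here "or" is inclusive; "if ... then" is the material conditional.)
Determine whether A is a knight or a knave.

A is a knight.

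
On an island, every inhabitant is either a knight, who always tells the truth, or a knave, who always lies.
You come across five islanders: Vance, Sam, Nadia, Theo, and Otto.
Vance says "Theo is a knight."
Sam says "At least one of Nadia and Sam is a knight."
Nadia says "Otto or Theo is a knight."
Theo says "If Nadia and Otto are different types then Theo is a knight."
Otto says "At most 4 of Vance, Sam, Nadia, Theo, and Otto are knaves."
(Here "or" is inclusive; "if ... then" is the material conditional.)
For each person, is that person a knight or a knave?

Knights: Vance, Sam, Nadia, Theo, and Otto. Knaves: none.

Vance is a knight, and the claim "Theo is a knight" is indeed true.
Sam is a knight; "at least one of Nadia and Sam is a knight" is true, as required.
Since Nadia is a knight, "Otto or Theo is a knight" needs to be true, which holds.
Theo (knight): "if Nadia and Otto are different types then Theo is a knight" — true. ✓
Otto (knight): "at most 4 of Vance, Sam, Nadia, Theo, and Otto are knaves" — true. ✓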